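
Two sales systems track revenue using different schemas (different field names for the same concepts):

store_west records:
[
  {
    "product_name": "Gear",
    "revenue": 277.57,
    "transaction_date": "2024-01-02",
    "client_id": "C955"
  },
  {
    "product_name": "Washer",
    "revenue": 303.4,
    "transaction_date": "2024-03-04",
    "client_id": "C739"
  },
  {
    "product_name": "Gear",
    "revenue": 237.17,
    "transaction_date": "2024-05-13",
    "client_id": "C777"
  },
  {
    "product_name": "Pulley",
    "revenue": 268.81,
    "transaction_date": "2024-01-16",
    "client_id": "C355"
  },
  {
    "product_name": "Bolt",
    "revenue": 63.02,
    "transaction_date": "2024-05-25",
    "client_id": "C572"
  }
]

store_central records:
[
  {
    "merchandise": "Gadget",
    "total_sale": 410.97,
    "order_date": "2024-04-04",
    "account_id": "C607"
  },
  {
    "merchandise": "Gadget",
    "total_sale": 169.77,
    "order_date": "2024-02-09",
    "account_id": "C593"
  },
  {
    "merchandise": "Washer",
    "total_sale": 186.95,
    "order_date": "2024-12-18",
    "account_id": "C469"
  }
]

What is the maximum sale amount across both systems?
410.97

Reconcile: "revenue" (store_west) = "total_sale" (store_central) = sale amount

Maximum in store_west: 303.4
Maximum in store_central: 410.97

Overall maximum: max(303.4, 410.97) = 410.97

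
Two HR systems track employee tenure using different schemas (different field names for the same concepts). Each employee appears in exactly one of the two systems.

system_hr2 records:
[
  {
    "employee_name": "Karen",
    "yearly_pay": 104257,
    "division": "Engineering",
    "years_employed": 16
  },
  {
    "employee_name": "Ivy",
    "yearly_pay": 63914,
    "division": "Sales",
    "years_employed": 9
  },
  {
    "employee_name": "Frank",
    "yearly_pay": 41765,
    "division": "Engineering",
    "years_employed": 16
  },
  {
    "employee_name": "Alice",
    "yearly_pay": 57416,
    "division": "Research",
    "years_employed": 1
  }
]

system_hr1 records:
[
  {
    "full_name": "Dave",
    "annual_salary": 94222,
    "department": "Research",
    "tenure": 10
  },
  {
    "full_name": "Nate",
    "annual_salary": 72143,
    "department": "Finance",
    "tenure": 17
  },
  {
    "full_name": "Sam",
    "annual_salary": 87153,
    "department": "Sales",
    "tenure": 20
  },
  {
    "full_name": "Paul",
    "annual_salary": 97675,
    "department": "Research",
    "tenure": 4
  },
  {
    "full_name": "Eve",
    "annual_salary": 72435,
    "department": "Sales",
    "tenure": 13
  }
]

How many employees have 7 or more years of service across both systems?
7

Reconcile schemas: "years_employed" (system_hr2) = "tenure" (system_hr1) = years of service

From system_hr2: 3 employees with >= 7 years
From system_hr1: 4 employees with >= 7 years

Total: 3 + 4 = 7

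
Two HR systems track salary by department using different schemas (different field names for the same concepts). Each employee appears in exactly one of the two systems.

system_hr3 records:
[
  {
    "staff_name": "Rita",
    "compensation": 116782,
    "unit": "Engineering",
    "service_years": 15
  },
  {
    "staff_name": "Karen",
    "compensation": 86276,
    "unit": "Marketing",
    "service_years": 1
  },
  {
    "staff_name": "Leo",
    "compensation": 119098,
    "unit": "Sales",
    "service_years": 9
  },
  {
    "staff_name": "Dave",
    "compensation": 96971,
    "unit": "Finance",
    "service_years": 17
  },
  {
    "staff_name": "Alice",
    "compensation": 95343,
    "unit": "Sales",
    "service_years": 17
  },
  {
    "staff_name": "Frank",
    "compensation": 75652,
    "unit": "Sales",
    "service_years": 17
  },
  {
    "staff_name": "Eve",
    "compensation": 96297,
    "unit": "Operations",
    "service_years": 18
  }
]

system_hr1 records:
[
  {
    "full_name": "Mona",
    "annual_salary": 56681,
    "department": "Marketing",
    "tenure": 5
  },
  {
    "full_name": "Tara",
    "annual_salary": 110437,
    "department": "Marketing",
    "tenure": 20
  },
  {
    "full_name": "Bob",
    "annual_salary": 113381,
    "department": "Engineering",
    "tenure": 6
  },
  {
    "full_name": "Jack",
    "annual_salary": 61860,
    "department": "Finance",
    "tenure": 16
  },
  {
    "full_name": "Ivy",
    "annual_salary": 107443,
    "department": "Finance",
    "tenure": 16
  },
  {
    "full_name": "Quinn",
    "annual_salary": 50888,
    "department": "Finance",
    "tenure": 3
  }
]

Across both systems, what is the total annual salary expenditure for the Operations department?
96297

Schema mappings:
- "unit" (system_hr3) = "department" (system_hr1) = department
- "compensation" (system_hr3) = "annual_salary" (system_hr1) = salary

Operations salaries from system_hr3: 96297
Operations salaries from system_hr1: 0

Total: 96297 + 0 = 96297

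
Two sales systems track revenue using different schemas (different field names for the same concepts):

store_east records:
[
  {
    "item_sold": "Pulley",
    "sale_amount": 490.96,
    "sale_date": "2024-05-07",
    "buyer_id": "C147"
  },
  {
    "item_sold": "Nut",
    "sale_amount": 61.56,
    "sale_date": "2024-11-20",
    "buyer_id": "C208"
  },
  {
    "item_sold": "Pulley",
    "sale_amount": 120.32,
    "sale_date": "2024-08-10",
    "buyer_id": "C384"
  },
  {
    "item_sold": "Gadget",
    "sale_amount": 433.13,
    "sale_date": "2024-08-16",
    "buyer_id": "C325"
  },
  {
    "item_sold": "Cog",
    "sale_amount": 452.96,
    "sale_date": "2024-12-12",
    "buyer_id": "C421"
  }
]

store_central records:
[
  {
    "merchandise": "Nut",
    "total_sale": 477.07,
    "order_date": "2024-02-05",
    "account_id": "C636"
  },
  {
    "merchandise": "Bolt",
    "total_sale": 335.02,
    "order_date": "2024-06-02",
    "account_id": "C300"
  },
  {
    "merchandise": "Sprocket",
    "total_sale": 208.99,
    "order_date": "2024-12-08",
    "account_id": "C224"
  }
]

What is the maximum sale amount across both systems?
490.96

Reconcile: "sale_amount" (store_east) = "total_sale" (store_central) = sale amount

Maximum in store_east: 490.96
Maximum in store_central: 477.07

Overall maximum: max(490.96, 477.07) = 490.96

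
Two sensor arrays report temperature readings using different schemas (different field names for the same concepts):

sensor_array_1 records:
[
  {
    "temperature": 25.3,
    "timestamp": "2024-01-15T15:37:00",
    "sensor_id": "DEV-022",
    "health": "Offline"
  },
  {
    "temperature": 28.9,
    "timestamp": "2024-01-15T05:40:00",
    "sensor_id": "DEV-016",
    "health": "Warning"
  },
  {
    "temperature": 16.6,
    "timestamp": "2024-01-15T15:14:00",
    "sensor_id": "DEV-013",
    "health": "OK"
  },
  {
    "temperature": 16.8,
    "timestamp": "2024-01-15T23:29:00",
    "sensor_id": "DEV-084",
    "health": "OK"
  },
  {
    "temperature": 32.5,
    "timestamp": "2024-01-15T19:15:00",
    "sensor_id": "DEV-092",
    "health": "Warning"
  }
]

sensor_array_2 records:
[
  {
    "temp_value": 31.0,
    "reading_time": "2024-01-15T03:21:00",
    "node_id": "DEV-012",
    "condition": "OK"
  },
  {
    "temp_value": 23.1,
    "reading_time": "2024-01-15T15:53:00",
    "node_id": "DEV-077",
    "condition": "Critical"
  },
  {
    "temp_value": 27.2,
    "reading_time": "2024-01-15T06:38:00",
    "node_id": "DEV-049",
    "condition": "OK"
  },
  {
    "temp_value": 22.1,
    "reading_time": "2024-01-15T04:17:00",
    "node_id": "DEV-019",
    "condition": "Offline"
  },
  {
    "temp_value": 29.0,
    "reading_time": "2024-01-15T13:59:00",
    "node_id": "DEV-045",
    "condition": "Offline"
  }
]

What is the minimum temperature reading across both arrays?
16.6

Schema mapping: "temperature" (sensor_array_1) = "temp_value" (sensor_array_2) = temperature reading

Minimum in sensor_array_1: 16.6
Minimum in sensor_array_2: 22.1

Overall minimum: min(16.6, 22.1) = 16.6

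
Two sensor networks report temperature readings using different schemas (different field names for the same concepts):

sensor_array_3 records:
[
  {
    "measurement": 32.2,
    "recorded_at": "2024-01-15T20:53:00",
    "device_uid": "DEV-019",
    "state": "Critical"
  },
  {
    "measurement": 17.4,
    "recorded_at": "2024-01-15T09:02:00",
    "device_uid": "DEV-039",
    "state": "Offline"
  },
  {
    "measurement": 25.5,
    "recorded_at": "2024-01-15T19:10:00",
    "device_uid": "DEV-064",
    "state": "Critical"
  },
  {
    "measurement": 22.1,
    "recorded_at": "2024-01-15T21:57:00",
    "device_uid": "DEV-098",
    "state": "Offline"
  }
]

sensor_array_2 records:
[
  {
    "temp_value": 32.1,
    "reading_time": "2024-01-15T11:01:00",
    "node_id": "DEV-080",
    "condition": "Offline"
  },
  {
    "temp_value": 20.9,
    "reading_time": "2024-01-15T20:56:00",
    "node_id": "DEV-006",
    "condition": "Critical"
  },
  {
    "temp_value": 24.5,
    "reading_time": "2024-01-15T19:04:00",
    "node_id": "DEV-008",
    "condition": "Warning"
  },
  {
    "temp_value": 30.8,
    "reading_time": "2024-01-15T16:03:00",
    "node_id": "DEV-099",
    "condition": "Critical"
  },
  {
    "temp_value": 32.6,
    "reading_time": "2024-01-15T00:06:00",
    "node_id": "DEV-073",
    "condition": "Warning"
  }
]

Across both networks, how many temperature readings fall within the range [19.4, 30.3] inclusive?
4

Schema mapping: "measurement" (sensor_array_3) = "temp_value" (sensor_array_2) = temperature

Readings in [19.4, 30.3] from sensor_array_3: 2
Readings in [19.4, 30.3] from sensor_array_2: 2

Total count: 2 + 2 = 4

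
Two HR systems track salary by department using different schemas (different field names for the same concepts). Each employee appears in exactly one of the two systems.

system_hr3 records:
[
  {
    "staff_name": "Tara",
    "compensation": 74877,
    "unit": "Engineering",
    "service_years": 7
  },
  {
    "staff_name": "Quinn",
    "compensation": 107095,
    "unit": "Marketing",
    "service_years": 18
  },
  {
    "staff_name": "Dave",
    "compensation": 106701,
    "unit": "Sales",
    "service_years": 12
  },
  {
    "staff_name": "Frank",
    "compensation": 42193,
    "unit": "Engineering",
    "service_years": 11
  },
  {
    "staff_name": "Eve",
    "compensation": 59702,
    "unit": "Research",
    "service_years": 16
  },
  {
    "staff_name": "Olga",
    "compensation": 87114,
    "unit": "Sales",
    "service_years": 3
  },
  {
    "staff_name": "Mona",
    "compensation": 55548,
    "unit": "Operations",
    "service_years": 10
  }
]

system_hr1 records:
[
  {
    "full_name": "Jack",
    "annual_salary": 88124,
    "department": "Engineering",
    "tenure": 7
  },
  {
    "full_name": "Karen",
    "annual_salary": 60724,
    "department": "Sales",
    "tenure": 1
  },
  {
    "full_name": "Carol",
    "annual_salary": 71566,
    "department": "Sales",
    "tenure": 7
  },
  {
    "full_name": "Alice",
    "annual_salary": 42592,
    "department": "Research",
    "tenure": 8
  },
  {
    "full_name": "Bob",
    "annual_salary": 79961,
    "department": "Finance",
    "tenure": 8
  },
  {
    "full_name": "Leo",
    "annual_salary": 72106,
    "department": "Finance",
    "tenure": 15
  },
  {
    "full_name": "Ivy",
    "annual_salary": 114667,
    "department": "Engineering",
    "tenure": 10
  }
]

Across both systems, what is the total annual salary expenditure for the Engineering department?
319861

Schema mappings:
- "unit" (system_hr3) = "department" (system_hr1) = department
- "compensation" (system_hr3) = "annual_salary" (system_hr1) = salary

Engineering salaries from system_hr3: 117070
Engineering salaries from system_hr1: 202791

Total: 117070 + 202791 = 319861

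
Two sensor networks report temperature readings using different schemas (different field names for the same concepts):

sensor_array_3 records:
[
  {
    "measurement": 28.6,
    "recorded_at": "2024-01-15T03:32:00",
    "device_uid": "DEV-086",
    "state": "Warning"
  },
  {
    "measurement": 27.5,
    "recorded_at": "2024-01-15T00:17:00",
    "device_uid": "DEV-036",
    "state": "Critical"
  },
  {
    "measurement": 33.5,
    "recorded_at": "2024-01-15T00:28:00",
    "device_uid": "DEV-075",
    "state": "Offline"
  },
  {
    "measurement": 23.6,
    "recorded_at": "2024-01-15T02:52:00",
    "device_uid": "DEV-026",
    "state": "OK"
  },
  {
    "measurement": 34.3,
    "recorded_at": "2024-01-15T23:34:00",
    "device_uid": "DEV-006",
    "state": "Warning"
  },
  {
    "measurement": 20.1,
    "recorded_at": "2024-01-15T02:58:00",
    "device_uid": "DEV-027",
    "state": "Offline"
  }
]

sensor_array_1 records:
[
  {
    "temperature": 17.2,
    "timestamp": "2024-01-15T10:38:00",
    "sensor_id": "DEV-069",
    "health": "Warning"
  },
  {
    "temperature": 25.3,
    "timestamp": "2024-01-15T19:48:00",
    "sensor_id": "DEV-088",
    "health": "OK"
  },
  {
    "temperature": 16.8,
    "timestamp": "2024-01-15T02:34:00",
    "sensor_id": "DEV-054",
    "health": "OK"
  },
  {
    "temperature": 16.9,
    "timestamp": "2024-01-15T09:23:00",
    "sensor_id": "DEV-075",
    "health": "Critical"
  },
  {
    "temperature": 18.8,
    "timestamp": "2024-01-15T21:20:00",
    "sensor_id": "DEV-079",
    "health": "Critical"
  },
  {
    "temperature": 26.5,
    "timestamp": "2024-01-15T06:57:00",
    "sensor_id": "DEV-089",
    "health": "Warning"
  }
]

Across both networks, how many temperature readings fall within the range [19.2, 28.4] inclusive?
5

Schema mapping: "measurement" (sensor_array_3) = "temperature" (sensor_array_1) = temperature

Readings in [19.2, 28.4] from sensor_array_3: 3
Readings in [19.2, 28.4] from sensor_array_1: 2

Total count: 3 + 2 = 5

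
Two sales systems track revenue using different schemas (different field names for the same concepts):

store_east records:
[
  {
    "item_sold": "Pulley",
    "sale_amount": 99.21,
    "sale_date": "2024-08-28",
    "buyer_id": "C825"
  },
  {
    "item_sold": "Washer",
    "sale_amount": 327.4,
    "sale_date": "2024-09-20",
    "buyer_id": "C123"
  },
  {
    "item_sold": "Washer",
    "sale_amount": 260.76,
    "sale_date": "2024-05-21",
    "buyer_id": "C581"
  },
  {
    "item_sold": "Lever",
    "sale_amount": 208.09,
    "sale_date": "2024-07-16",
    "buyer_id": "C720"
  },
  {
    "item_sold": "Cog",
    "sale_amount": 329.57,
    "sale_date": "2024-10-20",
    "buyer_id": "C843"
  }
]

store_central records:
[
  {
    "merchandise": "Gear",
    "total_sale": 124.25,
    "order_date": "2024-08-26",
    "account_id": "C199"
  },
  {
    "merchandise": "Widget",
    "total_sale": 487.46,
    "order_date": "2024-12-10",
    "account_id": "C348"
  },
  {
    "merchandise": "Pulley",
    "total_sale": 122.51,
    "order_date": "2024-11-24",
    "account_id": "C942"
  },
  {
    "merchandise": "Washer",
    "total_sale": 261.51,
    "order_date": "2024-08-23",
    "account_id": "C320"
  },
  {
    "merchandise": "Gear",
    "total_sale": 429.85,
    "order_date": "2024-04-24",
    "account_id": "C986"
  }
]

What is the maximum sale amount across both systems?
487.46

Reconcile: "sale_amount" (store_east) = "total_sale" (store_central) = sale amount

Maximum in store_east: 329.57
Maximum in store_central: 487.46

Overall maximum: max(329.57, 487.46) = 487.46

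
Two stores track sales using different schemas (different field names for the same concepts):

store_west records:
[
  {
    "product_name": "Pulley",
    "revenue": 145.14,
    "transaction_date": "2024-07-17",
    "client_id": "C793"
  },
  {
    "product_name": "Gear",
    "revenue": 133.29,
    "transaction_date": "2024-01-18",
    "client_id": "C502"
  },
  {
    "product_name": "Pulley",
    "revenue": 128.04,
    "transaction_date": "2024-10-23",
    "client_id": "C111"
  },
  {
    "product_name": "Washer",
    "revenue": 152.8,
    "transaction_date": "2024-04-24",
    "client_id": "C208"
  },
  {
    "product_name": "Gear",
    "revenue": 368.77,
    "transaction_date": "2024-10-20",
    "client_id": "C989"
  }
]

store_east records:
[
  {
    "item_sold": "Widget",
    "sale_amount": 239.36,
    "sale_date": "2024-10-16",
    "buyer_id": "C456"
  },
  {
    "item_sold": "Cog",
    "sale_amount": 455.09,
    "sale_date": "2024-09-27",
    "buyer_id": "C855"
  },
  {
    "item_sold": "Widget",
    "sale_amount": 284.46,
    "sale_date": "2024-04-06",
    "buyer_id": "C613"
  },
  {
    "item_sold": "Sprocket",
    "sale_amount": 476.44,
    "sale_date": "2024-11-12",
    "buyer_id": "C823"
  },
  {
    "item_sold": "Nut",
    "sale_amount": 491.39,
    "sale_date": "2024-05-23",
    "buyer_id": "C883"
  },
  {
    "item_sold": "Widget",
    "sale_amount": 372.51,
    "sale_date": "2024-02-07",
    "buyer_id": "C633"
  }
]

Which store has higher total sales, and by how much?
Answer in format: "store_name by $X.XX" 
store_east by $1391.21

Schema mapping: "revenue" (store_west) = "sale_amount" (store_east) = sale amount

Total for store_west: 928.04
Total for store_east: 2319.25

Difference: |928.04 - 2319.25| = 1391.21
store_east has higher sales by $1391.21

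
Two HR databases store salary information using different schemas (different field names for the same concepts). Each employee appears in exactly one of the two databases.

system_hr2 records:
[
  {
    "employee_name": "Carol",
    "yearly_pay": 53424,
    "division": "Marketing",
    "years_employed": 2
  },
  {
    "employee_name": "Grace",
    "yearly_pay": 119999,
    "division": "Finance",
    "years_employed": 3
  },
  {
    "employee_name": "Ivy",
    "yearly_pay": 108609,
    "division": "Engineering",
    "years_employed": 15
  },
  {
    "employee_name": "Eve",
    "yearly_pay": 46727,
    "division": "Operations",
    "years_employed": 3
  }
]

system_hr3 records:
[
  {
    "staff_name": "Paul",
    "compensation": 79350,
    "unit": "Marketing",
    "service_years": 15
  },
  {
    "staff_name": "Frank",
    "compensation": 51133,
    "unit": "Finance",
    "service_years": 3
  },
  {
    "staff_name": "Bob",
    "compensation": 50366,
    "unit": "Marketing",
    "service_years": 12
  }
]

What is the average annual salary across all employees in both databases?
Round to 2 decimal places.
72801.14

Schema mapping: "yearly_pay" (system_hr2) = "compensation" (system_hr3) = annual salary

All salaries: [53424, 119999, 108609, 46727, 79350, 51133, 50366]
Sum: 509608
Count: 7
Average: 509608 / 7 = 72801.14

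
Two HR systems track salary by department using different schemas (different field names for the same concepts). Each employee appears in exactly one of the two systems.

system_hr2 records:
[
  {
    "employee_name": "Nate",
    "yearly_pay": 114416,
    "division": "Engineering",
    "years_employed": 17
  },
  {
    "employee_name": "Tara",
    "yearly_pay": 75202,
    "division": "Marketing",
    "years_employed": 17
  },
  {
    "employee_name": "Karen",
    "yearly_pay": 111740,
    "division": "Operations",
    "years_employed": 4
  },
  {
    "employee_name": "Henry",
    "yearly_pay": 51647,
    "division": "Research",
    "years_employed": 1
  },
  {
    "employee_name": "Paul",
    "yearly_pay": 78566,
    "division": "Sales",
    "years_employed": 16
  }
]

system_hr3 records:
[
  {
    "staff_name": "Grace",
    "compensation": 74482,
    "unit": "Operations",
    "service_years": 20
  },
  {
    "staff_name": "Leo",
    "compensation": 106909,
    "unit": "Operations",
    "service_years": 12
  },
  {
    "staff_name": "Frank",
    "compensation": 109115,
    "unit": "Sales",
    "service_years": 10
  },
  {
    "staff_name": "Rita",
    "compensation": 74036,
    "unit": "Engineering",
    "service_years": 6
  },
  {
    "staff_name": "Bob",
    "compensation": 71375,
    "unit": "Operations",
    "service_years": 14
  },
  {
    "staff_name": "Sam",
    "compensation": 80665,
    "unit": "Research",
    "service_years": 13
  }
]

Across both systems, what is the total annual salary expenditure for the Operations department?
364506

Schema mappings:
- "division" (system_hr2) = "unit" (system_hr3) = department
- "yearly_pay" (system_hr2) = "compensation" (system_hr3) = salary

Operations salaries from system_hr2: 111740
Operations salaries from system_hr3: 252766

Total: 111740 + 252766 = 364506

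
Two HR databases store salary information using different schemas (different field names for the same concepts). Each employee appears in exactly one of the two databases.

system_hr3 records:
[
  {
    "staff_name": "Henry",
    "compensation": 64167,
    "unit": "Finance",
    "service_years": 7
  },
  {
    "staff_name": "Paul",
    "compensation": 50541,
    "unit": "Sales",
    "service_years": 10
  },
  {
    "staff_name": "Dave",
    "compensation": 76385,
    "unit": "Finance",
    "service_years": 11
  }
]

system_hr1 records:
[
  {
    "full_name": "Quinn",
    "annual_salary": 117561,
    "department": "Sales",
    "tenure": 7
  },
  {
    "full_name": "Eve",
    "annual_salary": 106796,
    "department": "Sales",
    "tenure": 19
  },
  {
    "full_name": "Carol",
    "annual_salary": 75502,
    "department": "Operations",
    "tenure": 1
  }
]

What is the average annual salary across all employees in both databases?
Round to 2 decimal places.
81825.33

Schema mapping: "compensation" (system_hr3) = "annual_salary" (system_hr1) = annual salary

All salaries: [64167, 50541, 76385, 117561, 106796, 75502]
Sum: 490952
Count: 6
Average: 490952 / 6 = 81825.33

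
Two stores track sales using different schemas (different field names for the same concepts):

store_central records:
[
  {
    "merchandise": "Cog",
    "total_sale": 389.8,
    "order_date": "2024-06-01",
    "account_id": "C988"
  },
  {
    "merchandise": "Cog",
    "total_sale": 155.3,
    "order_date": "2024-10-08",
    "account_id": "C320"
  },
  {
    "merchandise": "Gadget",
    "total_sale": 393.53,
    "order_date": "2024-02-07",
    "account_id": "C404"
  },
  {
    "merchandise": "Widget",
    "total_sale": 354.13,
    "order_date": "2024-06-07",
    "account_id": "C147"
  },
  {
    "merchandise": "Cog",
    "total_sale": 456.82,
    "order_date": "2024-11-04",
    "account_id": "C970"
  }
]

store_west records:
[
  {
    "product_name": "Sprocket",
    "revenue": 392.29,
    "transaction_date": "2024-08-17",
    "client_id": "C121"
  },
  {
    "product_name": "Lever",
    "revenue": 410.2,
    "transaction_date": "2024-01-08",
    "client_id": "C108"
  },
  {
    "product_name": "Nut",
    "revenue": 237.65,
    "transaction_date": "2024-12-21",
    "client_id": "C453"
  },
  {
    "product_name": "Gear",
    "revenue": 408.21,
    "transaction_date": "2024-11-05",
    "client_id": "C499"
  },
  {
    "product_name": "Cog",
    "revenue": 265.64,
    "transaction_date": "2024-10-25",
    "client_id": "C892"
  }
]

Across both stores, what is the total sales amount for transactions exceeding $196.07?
3308.27

Schema mapping: "total_sale" (store_central) = "revenue" (store_west) = sale amount

Sum of sales > $196.07 in store_central: 1594.28
Sum of sales > $196.07 in store_west: 1713.99

Total: 1594.28 + 1713.99 = 3308.27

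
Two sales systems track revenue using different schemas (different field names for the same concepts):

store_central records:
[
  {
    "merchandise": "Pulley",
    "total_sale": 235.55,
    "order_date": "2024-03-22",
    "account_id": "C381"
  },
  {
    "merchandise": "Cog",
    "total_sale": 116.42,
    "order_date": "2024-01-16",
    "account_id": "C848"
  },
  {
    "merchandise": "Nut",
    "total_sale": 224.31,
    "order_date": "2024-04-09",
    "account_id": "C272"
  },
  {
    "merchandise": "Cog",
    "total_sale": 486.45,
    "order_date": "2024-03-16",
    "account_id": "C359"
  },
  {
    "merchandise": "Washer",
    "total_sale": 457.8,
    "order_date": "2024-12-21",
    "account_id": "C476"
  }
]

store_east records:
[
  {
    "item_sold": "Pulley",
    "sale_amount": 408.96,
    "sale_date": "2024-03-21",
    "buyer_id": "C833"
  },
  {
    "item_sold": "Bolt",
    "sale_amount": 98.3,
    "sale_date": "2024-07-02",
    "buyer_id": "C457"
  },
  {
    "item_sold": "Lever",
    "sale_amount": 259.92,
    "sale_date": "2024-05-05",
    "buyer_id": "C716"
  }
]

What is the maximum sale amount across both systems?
486.45

Reconcile: "total_sale" (store_central) = "sale_amount" (store_east) = sale amount

Maximum in store_central: 486.45
Maximum in store_east: 408.96

Overall maximum: max(486.45, 408.96) = 486.45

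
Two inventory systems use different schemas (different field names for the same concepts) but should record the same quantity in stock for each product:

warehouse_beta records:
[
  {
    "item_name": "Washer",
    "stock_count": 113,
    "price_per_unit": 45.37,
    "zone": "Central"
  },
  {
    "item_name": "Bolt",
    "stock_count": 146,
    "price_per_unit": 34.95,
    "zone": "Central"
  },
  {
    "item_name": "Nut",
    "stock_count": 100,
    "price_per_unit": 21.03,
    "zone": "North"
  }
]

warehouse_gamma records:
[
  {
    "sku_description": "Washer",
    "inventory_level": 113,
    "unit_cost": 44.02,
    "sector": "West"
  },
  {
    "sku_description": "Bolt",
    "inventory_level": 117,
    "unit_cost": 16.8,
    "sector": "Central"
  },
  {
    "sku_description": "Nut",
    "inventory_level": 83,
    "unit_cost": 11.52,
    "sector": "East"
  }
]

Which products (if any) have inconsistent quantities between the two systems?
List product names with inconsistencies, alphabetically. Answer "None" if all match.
Bolt, Nut

Schema mappings:
- "item_name" (warehouse_beta) = "sku_description" (warehouse_gamma) = product name
- "stock_count" (warehouse_beta) = "inventory_level" (warehouse_gamma) = quantity

Comparison:
  Washer: 113 vs 113 - MATCH
  Bolt: 146 vs 117 - MISMATCH
  Nut: 100 vs 83 - MISMATCH

Products with inconsistencies: Bolt, Nut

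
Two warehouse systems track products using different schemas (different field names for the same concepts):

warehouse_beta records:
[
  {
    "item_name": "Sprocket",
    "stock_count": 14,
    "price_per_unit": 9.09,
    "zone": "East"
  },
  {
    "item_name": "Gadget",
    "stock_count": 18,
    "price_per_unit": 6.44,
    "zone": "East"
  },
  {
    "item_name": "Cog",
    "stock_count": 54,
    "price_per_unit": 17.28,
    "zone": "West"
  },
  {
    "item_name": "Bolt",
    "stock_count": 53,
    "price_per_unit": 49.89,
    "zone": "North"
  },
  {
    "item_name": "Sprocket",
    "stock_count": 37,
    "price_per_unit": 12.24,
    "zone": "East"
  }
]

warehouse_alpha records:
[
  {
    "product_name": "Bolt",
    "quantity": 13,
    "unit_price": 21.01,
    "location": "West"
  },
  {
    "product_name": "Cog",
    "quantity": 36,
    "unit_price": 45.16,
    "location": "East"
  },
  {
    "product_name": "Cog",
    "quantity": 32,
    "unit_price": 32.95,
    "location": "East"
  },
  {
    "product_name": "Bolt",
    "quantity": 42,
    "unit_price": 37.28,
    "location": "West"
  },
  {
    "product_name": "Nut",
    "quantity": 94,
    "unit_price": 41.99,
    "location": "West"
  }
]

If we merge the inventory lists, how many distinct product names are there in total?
5

Schema mapping: "item_name" (warehouse_beta) = "product_name" (warehouse_alpha) = product name

Products in warehouse_beta: ['Bolt', 'Cog', 'Gadget', 'Sprocket']
Products in warehouse_alpha: ['Bolt', 'Cog', 'Nut']

Union (unique products): ['Bolt', 'Cog', 'Gadget', 'Nut', 'Sprocket']
Count: 5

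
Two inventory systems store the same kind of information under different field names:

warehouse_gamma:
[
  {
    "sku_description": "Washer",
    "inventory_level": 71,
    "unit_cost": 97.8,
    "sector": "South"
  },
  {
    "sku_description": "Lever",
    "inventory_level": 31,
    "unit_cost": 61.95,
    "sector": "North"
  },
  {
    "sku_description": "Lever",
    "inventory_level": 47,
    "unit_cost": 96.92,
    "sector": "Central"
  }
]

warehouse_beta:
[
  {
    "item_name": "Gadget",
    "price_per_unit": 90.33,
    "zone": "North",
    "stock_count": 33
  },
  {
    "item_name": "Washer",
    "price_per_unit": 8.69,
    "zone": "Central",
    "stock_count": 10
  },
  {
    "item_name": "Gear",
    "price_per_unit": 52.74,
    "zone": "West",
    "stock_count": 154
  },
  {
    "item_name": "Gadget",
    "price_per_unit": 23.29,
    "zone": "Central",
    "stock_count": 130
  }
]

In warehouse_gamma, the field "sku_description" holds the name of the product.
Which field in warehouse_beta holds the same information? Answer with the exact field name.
item_name

In warehouse_gamma, "sku_description" holds the name of the product.
The fields in warehouse_beta are: "item_name", "price_per_unit", "zone", "stock_count".
"item_name" is the match: the name refers to the same concept and its values are product-name strings (e.g. 'Gadget', 'Gear').
The other fields ("price_per_unit", "zone", "stock_count") hold different kinds of data.

So "sku_description" in warehouse_gamma corresponds to "item_name" in warehouse_beta.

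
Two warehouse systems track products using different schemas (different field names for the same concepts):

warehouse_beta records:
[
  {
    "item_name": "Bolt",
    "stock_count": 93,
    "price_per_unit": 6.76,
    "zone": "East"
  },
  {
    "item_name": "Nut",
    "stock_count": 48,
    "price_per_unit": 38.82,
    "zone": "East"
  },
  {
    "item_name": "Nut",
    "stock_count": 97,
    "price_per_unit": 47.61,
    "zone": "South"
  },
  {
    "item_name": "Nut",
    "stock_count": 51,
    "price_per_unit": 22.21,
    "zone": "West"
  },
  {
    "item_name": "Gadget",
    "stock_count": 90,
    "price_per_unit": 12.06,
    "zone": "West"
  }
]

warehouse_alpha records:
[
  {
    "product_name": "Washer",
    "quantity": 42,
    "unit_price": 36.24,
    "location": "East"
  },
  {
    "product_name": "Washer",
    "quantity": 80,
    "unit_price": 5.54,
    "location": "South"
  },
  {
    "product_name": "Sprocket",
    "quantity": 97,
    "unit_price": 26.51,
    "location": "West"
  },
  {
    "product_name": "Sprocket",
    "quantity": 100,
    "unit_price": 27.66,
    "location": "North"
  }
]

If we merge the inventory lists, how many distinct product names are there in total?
5

Schema mapping: "item_name" (warehouse_beta) = "product_name" (warehouse_alpha) = product name

Products in warehouse_beta: ['Bolt', 'Gadget', 'Nut']
Products in warehouse_alpha: ['Sprocket', 'Washer']

Union (unique products): ['Bolt', 'Gadget', 'Nut', 'Sprocket', 'Washer']
Count: 5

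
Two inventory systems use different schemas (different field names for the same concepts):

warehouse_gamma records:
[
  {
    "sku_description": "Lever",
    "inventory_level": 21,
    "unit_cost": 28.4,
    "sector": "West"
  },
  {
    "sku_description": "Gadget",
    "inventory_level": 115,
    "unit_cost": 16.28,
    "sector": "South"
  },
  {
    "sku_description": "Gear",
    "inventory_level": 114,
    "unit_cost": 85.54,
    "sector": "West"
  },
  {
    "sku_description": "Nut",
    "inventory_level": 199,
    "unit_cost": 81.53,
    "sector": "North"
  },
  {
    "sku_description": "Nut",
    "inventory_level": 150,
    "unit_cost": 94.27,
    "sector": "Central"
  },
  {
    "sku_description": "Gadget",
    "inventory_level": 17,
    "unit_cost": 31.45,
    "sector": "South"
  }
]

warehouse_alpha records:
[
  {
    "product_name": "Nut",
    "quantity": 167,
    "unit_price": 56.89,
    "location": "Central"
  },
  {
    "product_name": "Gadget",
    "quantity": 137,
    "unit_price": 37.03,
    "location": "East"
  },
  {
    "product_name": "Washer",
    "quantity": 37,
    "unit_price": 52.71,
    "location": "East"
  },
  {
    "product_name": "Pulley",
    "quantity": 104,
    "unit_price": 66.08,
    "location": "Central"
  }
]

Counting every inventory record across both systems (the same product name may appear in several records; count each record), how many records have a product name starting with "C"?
0

Schema mapping: "sku_description" (warehouse_gamma) = "product_name" (warehouse_alpha) = product name

Records with product name starting with "C" in warehouse_gamma: 0
Records with product name starting with "C" in warehouse_alpha: 0

Total: 0 + 0 = 0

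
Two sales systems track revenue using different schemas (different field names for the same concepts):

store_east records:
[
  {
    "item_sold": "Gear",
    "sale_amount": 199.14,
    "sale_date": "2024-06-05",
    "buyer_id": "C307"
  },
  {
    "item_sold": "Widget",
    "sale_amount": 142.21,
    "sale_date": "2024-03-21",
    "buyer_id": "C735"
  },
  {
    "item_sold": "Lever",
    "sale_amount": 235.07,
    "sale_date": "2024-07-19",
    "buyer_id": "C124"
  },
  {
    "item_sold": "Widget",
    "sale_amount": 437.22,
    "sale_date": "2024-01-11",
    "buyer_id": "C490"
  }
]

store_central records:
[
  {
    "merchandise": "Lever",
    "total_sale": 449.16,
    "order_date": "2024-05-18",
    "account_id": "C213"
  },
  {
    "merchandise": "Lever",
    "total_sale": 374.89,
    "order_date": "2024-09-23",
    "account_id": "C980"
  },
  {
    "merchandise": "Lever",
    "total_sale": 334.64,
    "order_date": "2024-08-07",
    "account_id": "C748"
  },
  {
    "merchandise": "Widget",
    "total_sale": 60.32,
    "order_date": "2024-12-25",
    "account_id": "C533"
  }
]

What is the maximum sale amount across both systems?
449.16

Reconcile: "sale_amount" (store_east) = "total_sale" (store_central) = sale amount

Maximum in store_east: 437.22
Maximum in store_central: 449.16

Overall maximum: max(437.22, 449.16) = 449.16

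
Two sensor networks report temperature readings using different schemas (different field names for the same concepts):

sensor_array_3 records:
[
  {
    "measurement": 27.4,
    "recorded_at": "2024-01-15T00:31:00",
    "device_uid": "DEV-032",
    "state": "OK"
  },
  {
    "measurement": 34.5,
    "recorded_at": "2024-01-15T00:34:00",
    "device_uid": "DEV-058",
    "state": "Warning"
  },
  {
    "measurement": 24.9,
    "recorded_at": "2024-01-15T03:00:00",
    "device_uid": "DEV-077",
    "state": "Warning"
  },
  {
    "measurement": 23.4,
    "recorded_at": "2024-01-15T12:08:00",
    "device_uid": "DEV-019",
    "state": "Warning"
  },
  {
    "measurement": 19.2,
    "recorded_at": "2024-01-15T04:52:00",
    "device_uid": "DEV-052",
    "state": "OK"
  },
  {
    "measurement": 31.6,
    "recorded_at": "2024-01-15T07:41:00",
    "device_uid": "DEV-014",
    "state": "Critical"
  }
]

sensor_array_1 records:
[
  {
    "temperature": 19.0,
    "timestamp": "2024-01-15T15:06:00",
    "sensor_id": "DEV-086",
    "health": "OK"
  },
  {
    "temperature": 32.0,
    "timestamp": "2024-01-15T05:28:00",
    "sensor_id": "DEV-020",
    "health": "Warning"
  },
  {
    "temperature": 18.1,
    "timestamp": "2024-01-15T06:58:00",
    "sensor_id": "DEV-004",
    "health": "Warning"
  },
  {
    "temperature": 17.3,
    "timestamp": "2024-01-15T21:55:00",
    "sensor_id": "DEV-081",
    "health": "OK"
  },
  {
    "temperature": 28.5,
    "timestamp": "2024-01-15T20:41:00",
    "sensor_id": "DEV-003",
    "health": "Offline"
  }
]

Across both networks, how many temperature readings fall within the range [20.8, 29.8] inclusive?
4

Schema mapping: "measurement" (sensor_array_3) = "temperature" (sensor_array_1) = temperature

Readings in [20.8, 29.8] from sensor_array_3: 3
Readings in [20.8, 29.8] from sensor_array_1: 1

Total count: 3 + 1 = 4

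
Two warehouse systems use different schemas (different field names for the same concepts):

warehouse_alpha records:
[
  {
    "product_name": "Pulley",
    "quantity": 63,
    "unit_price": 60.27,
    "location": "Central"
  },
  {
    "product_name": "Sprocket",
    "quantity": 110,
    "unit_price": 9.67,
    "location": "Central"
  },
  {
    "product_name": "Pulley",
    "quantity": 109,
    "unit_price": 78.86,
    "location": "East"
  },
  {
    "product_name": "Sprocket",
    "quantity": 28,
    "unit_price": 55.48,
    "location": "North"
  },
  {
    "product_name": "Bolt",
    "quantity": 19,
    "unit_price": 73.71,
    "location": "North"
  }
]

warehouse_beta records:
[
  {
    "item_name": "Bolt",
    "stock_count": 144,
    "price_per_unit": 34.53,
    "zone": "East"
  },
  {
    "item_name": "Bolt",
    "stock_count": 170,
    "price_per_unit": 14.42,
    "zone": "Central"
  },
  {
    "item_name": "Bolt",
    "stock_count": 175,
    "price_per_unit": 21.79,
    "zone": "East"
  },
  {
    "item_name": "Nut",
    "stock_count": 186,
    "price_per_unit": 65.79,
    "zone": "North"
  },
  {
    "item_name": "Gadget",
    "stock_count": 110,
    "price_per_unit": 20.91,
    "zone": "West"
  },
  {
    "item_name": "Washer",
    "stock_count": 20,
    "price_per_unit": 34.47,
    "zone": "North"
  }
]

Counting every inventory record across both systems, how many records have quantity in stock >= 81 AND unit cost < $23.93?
4

Schema mappings:
- "quantity" (warehouse_alpha) = "stock_count" (warehouse_beta) = quantity
- "unit_price" (warehouse_alpha) = "price_per_unit" (warehouse_beta) = unit cost

Records meeting both conditions in warehouse_alpha: 1
Records meeting both conditions in warehouse_beta: 3

Total: 1 + 3 = 4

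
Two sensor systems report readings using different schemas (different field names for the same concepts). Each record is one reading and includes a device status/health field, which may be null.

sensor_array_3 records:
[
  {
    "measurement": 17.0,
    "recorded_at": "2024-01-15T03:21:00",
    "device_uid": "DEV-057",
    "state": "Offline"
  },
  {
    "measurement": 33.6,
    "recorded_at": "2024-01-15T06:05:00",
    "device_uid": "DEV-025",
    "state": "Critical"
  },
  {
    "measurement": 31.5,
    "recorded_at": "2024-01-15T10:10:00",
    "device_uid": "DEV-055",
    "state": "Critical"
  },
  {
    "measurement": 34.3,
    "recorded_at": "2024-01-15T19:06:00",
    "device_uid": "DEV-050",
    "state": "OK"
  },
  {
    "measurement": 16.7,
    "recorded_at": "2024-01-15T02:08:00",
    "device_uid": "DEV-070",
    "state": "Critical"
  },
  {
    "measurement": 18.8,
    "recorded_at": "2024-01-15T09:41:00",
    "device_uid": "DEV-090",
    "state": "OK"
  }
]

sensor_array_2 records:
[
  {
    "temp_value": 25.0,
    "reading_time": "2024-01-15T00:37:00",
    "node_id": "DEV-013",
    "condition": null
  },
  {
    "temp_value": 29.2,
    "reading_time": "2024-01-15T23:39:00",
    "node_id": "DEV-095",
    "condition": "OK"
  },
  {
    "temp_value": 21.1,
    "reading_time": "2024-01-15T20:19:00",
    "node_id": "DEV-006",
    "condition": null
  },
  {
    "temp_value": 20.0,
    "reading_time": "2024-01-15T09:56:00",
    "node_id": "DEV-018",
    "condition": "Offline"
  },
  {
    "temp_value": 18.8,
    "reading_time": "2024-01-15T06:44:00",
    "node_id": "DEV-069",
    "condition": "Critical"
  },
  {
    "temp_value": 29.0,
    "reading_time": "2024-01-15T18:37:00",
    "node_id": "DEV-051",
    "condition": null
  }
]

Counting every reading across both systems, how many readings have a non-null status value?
9

Schema mapping: "state" (sensor_array_3) = "condition" (sensor_array_2) = status

Non-null in sensor_array_3: 6
Non-null in sensor_array_2: 3

Total non-null: 6 + 3 = 9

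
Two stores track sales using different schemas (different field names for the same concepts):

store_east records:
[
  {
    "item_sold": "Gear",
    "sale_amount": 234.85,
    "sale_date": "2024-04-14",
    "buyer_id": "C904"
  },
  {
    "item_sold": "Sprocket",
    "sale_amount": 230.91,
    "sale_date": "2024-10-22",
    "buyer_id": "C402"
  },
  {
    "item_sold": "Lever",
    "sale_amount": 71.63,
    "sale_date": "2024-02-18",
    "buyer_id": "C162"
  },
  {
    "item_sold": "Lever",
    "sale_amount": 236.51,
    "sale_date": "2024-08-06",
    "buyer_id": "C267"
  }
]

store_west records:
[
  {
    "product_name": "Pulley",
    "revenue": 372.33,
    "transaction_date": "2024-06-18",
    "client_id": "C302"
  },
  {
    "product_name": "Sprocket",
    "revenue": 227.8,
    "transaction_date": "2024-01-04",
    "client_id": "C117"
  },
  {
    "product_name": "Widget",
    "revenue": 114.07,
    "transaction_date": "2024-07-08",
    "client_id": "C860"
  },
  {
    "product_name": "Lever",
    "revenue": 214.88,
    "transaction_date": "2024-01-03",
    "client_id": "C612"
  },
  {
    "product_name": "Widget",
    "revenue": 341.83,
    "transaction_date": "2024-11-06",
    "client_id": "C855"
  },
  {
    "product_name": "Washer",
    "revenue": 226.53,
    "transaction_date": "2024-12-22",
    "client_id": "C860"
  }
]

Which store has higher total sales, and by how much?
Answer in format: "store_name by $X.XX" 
store_west by $723.54

Schema mapping: "sale_amount" (store_east) = "revenue" (store_west) = sale amount

Total for store_east: 773.90
Total for store_west: 1497.44

Difference: |773.90 - 1497.44| = 723.54
store_west has higher sales by $723.54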